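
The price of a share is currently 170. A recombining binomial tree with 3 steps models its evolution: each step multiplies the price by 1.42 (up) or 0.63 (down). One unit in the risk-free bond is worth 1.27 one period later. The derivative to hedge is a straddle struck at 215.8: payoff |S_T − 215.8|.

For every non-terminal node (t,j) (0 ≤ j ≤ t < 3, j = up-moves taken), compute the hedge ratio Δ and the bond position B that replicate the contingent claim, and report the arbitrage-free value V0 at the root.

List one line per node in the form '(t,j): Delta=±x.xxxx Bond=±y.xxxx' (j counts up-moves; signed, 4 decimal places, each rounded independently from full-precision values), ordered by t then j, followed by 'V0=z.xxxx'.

The replicating-portfolio and risk-neutral prices coincide; use p* = (1.27−0.63)/(1.42−0.63) = 0.8101 for the latter.
Payoff layer (t=3): V(3,0)=173.2920, V(3,1)=119.9883, V(3,2)=0.1564, V(3,3)=270.9590
  t=2,j=0: stock 67.4730 → up 95.8117 (V=119.9883), down 42.5080 (V=173.2920). Price 102.4483; hedge Δ=-1.0000, bond B=169.9213.
  t=2,j=1: stock 152.0820 → up 215.9564 (V=0.1564), down 95.8117 (V=119.9883). Price 18.0388; hedge Δ=-0.9974, bond B=169.7248.
  t=2,j=2: stock 342.7880 → up 486.7590 (V=270.9590), down 215.9564 (V=0.1564). Price 172.8667; hedge Δ=1.0000, bond B=-169.9213.
  t=1,j=0: stock 107.1000 → up 152.0820 (V=18.0388), down 67.4730 (V=102.4483). Price 26.8236; hedge Δ=-0.9976, bond B=133.6709.
  t=1,j=1: stock 241.4000 → up 342.7880 (V=172.8667), down 152.0820 (V=18.0388). Price 112.9677; hedge Δ=0.8119, bond B=-83.0169.
  t=0,j=0: stock 170.0000 → up 241.4000 (V=112.9677), down 107.1000 (V=26.8236). Price 76.0719; hedge Δ=0.6414, bond B=-32.9714.
Check: Δ(0,0)·S0 + B(0,0) = 76.0719 = V0.

(0,0): Delta=0.6414 Bond=-32.9714
(1,0): Delta=-0.9976 Bond=133.6709
(1,1): Delta=0.8119 Bond=-83.0169
(2,0): Delta=-1.0000 Bond=169.9213
(2,1): Delta=-0.9974 Bond=169.7248
(2,2): Delta=1.0000 Bond=-169.9213
V0=76.0719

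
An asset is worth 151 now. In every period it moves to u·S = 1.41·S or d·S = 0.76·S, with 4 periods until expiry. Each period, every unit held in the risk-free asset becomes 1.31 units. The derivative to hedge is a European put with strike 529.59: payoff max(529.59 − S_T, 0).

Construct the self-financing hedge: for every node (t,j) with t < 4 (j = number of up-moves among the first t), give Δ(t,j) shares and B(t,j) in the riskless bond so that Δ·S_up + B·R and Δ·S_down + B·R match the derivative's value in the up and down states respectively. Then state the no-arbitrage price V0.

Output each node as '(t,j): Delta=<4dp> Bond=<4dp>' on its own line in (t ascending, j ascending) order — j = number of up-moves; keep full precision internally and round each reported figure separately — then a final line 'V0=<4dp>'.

Since d<R<u, set p* = (R−d)/(u−d) = 0.8462; price each node as the discounted p*-expectation of its children.
Payoff layer (t=4): V(4,0)=479.2131, V(4,1)=436.1276, V(4,2)=356.1927, V(4,3)=207.8924, V(4,4)=0.0000
Node (3,0) S=66.2854: V=(p*·436.1276+(1−p*)·479.2131)/1.31=337.9818; Δ=(436.1276−479.2131)/(93.4624−50.3769)=-1.0000; B=V−Δ·S=404.2672
Node (3,1) S=122.9768: V=(p*·356.1927+(1−p*)·436.1276)/1.31=281.2904; Δ=(356.1927−436.1276)/(173.3973−93.4624)=-1.0000; B=V−Δ·S=404.2672
Node (3,2) S=228.1544: V=(p*·207.8924+(1−p*)·356.1927)/1.31=176.1128; Δ=(207.8924−356.1927)/(321.6976−173.3973)=-1.0000; B=V−Δ·S=404.2672
Node (3,3) S=423.2864: V=(p*·0.0000+(1−p*)·207.8924)/1.31=24.4148; Δ=(0.0000−207.8924)/(596.8338−321.6976)=-0.7556; B=V−Δ·S=344.2492
Node (2,0) S=87.2176: V=(p*·281.2904+(1−p*)·337.9818)/1.31=221.3833; Δ=(281.2904−337.9818)/(122.9768−66.2854)=-1.0000; B=V−Δ·S=308.6009
Node (2,1) S=161.8116: V=(p*·176.1128+(1−p*)·281.2904)/1.31=146.7893; Δ=(176.1128−281.2904)/(228.1544−122.9768)=-1.0000; B=V−Δ·S=308.6009
Node (2,2) S=300.2031: V=(p*·24.4148+(1−p*)·176.1128)/1.31=36.4527; Δ=(24.4148−176.1128)/(423.2864−228.1544)=-0.7774; B=V−Δ·S=269.8342
Node (1,0) S=114.7600: V=(p*·146.7893+(1−p*)·221.3833)/1.31=120.8132; Δ=(146.7893−221.3833)/(161.8116−87.2176)=-1.0000; B=V−Δ·S=235.5732
Node (1,1) S=212.9100: V=(p*·36.4527+(1−p*)·146.7893)/1.31=40.7844; Δ=(36.4527−146.7893)/(300.2031−161.8116)=-0.7973; B=V−Δ·S=210.5330
Node (0,0) S=151.0000: V=(p*·40.7844+(1−p*)·120.8132)/1.31=40.5317; Δ=(40.7844−120.8132)/(212.9100−114.7600)=-0.8154; B=V−Δ·S=163.6530
The time-0 hedge costs 40.5317, which is the no-arbitrage price.

(0,0): Delta=-0.8154 Bond=163.6530
(1,0): Delta=-1.0000 Bond=235.5732
(1,1): Delta=-0.7973 Bond=210.5330
(2,0): Delta=-1.0000 Bond=308.6009
(2,1): Delta=-1.0000 Bond=308.6009
(2,2): Delta=-0.7774 Bond=269.8342
(3,0): Delta=-1.0000 Bond=404.2672
(3,1): Delta=-1.0000 Bond=404.2672
(3,2): Delta=-1.0000 Bond=404.2672
(3,3): Delta=-0.7556 Bond=344.2492
V0=40.5317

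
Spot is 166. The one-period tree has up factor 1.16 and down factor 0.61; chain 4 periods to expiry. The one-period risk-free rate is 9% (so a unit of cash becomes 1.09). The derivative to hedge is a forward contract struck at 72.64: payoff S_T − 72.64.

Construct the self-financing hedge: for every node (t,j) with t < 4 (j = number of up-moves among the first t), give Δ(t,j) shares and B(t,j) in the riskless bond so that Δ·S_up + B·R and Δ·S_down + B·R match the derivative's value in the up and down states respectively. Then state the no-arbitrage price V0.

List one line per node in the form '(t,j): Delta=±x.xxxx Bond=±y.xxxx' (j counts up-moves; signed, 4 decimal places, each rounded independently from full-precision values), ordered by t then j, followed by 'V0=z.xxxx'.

(0,0): Delta=1.0000 Bond=-51.4600
(1,0): Delta=1.0000 Bond=-56.0914
(1,1): Delta=1.0000 Bond=-56.0914
(2,0): Delta=1.0000 Bond=-61.1396
(2,1): Delta=1.0000 Bond=-61.1396
(2,2): Delta=1.0000 Bond=-61.1396
(3,0): Delta=1.0000 Bond=-66.6422
(3,1): Delta=1.0000 Bond=-66.6422
(3,2): Delta=1.0000 Bond=-66.6422
(3,3): Delta=1.0000 Bond=-66.6422
V0=114.5400

No-arbitrage ⇒ martingale measure with p* = (R−d)/(u−d) = 0.8727.
Payoff layer (t=4): V(4,0)=-49.6559, V(4,1)=-28.9325, V(4,2)=10.4758, V(4,3)=85.4163, V(4,4)=227.9261
  t=3,j=0: stock 37.6788 → up 43.7075 (V=-28.9325), down 22.9841 (V=-49.6559). Price -28.9634; hedge Δ=1.0000, bond B=-66.6422.
  t=3,j=1: stock 71.6516 → up 83.1158 (V=10.4758), down 43.7075 (V=-28.9325). Price 5.0094; hedge Δ=1.0000, bond B=-66.6422.
  t=3,j=2: stock 136.2555 → up 158.0563 (V=85.4163), down 83.1158 (V=10.4758). Price 69.6133; hedge Δ=1.0000, bond B=-66.6422.
  t=3,j=3: stock 259.1087 → up 300.5661 (V=227.9261), down 158.0563 (V=85.4163). Price 192.4665; hedge Δ=1.0000, bond B=-66.6422.
  t=2,j=0: stock 61.7686 → up 71.6516 (V=5.0094), down 37.6788 (V=-28.9634). Price 0.6290; hedge Δ=1.0000, bond B=-61.1396.
  t=2,j=1: stock 117.4616 → up 136.2555 (V=69.6133), down 71.6516 (V=5.0094). Price 56.3220; hedge Δ=1.0000, bond B=-61.1396.
  t=2,j=2: stock 223.3696 → up 259.1087 (V=192.4665), down 136.2555 (V=69.6133). Price 162.2300; hedge Δ=1.0000, bond B=-61.1396.
  t=1,j=0: stock 101.2600 → up 117.4616 (V=56.3220), down 61.7686 (V=0.6290). Price 45.1686; hedge Δ=1.0000, bond B=-56.0914.
  t=1,j=1: stock 192.5600 → up 223.3696 (V=162.2300), down 117.4616 (V=56.3220). Price 136.4686; hedge Δ=1.0000, bond B=-56.0914.
  t=0,j=0: stock 166.0000 → up 192.5600 (V=136.4686), down 101.2600 (V=45.1686). Price 114.5400; hedge Δ=1.0000, bond B=-51.4600.
Self-financing check: at every node Δ·S+B equals the discounted successor values.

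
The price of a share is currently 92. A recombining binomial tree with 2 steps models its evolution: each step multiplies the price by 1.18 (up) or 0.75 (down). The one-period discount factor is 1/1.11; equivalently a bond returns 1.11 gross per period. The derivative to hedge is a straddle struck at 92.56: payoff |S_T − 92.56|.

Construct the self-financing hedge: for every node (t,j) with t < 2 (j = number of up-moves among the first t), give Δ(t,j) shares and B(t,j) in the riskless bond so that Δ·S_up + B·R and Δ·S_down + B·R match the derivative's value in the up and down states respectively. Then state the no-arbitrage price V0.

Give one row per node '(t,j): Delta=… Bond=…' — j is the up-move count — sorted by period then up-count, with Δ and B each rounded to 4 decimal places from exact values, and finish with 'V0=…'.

(0,0): Delta=0.3552 Bond=-9.1201
(1,0): Delta=-1.0000 Bond=83.3874
(1,1): Delta=0.5227 Bond=-28.3059
V0=23.5608

The replicating-portfolio and risk-neutral prices coincide; use p* = (1.11−0.75)/(1.18−0.75) = 0.8372 for the latter.
Terminal values V(2,·): V(2,0)=40.8100, V(2,1)=11.1400, V(2,2)=35.5408
  t=1,j=0: stock 69.0000 → up 81.4200 (V=11.1400), down 51.7500 (V=40.8100). Price 14.3874; hedge Δ=-1.0000, bond B=83.3874.
  t=1,j=1: stock 108.5600 → up 128.1008 (V=35.5408), down 81.4200 (V=11.1400). Price 28.4402; hedge Δ=0.5227, bond B=-28.3059.
  t=0,j=0: stock 92.0000 → up 108.5600 (V=28.4402), down 69.0000 (V=14.3874). Price 23.5608; hedge Δ=0.3552, bond B=-9.1201.
Each (Δ,B) replicates both successor values, so the strategy is self-financing and V0 is arbitrage-free.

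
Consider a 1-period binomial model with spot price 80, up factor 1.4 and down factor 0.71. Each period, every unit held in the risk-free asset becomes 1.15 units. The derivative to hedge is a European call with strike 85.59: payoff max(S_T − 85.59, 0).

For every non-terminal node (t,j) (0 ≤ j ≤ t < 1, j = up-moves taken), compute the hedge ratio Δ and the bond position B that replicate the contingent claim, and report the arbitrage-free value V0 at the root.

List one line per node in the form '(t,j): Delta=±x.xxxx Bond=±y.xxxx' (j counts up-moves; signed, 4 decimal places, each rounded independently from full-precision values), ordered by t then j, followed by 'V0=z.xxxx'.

(0,0): Delta=0.4784 Bond=-23.6309
V0=14.6445

No-arbitrage ⇒ martingale measure with p* = (R−d)/(u−d) = 0.6377.
At expiry t=1: V(1,0)=0.0000, V(1,1)=26.4100
(0,0): S=80.0000. Δ = (V_up−V_dn)/(S_up−S_dn) = (26.4100−0.0000)/(112.0000−56.8000) = 0.4784. V = [p*·26.4100 + (1−p*)·0.0000]/1.15 = 14.6445. B = V − Δ·S = -23.6309.
The time-0 hedge costs 14.6445, which is the no-arbitrage price.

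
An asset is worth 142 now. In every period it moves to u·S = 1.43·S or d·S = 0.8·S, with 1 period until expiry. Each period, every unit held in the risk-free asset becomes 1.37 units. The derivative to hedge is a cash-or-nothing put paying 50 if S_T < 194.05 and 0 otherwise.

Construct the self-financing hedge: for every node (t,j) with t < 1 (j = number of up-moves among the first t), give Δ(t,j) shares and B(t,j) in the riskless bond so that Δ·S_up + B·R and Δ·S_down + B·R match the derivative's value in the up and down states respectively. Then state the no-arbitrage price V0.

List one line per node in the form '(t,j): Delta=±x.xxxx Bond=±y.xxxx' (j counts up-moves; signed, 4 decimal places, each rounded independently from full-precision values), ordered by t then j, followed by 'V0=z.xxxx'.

(0,0): Delta=-0.5589 Bond=82.8409
V0=3.4758

No-arbitrage ⇒ martingale measure with p* = (R−d)/(u−d) = 0.9048.
Payoff layer (t=1): V(1,0)=50.0000, V(1,1)=0.0000
  t=0,j=0: stock 142.0000 → up 203.0600 (V=0.0000), down 113.6000 (V=50.0000). Price 3.4758; hedge Δ=-0.5589, bond B=82.8409.
The time-0 hedge costs 3.4758, which is the no-arbitrage price.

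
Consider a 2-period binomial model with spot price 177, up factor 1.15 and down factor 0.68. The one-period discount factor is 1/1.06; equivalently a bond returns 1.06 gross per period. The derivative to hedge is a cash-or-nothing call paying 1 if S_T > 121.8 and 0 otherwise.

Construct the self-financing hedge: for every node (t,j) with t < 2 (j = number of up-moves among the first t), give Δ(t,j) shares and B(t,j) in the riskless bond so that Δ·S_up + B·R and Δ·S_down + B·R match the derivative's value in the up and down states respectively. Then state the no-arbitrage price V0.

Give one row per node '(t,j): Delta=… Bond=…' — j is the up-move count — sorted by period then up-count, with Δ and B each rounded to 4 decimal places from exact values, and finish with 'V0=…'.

(0,0): Delta=0.0022 Bond=0.4730
(1,0): Delta=0.0177 Bond=-1.3649
(1,1): Delta=0.0000 Bond=0.9434
V0=0.8574

The replicating-portfolio and risk-neutral prices coincide; use p* = (1.06−0.68)/(1.15−0.68) = 0.8085 for the latter.
Terminal payoffs: V(2,0)=0.0000, V(2,1)=1.0000, V(2,2)=1.0000
  t=1,j=0: stock 120.3600 → up 138.4140 (V=1.0000), down 81.8448 (V=0.0000). Price 0.7627; hedge Δ=0.0177, bond B=-1.3649.
  t=1,j=1: stock 203.5500 → up 234.0825 (V=1.0000), down 138.4140 (V=1.0000). Price 0.9434; hedge Δ=0.0000, bond B=0.9434.
  t=0,j=0: stock 177.0000 → up 203.5500 (V=0.9434), down 120.3600 (V=0.7627). Price 0.8574; hedge Δ=0.0022, bond B=0.4730.
Self-financing check: at every node Δ·S+B equals the discounted successor values.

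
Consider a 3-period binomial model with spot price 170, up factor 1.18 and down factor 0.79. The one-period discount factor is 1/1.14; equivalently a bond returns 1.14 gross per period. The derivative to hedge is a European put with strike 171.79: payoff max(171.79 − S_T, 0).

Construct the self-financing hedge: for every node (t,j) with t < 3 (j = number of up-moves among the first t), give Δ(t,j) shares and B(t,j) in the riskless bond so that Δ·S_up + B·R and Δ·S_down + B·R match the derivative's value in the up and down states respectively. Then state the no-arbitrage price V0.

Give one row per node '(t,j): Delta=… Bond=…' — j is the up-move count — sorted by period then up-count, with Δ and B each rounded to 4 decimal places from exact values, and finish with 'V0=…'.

No-arbitrage ⇒ martingale measure with p* = (R−d)/(u−d) = 0.8974.
Terminal values V(3,·): V(3,0)=87.9734, V(3,1)=46.5955, V(3,2)=0.0000, V(3,3)=0.0000
(2,0): S=106.0970. Δ = (V_up−V_dn)/(S_up−S_dn) = (46.5955−87.9734)/(125.1945−83.8166) = -1.0000. V = [p*·46.5955 + (1−p*)·87.9734]/1.14 = 44.5960. B = V − Δ·S = 150.6930.
(2,1): S=158.4740. Δ = (V_up−V_dn)/(S_up−S_dn) = (0.0000−46.5955)/(186.9993−125.1945) = -0.7539. V = [p*·0.0000 + (1−p*)·46.5955]/1.14 = 4.1921. B = V − Δ·S = 123.6679.
(2,2): S=236.7080. Δ = (V_up−V_dn)/(S_up−S_dn) = (0.0000−0.0000)/(279.3154−186.9993) = 0.0000. V = [p*·0.0000 + (1−p*)·0.0000]/1.14 = 0.0000. B = V − Δ·S = 0.0000.
(1,0): S=134.3000. Δ = (V_up−V_dn)/(S_up−S_dn) = (4.1921−44.5960)/(158.4740−106.0970) = -0.7714. V = [p*·4.1921 + (1−p*)·44.5960]/1.14 = 7.3124. B = V − Δ·S = 110.9120.
(1,1): S=200.6000. Δ = (V_up−V_dn)/(S_up−S_dn) = (0.0000−4.1921)/(236.7080−158.4740) = -0.0536. V = [p*·0.0000 + (1−p*)·4.1921]/1.14 = 0.3772. B = V − Δ·S = 11.1262.
(0,0): S=170.0000. Δ = (V_up−V_dn)/(S_up−S_dn) = (0.3772−7.3124)/(200.6000−134.3000) = -0.1046. V = [p*·0.3772 + (1−p*)·7.3124]/1.14 = 0.9548. B = V − Δ·S = 18.7374.
Root portfolio cost Δ·170+B reproduces V0=0.9548.

(0,0): Delta=-0.1046 Bond=18.7374
(1,0): Delta=-0.7714 Bond=110.9120
(1,1): Delta=-0.0536 Bond=11.1262
(2,0): Delta=-1.0000 Bond=150.6930
(2,1): Delta=-0.7539 Bond=123.6679
(2,2): Delta=0.0000 Bond=0.0000
V0=0.9548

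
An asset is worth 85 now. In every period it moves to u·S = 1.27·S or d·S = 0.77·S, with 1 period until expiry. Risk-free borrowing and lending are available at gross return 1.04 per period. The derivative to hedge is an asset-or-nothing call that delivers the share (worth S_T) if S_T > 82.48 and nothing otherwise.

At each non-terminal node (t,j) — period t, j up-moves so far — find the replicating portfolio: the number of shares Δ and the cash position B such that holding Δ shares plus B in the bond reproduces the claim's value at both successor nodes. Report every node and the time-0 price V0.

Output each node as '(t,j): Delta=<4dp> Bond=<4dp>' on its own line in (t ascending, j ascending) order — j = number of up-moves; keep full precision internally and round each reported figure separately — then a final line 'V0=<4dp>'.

(0,0): Delta=2.5400 Bond=-159.8490
V0=56.0510

The replicating-portfolio and risk-neutral prices coincide; use p* = (1.04−0.77)/(1.27−0.77) = 0.5400 for the latter.
Payoff layer (t=1): V(1,0)=0.0000, V(1,1)=107.9500
Node (0,0) S=85.0000: V=(p*·107.9500+(1−p*)·0.0000)/1.04=56.0510; Δ=(107.9500−0.0000)/(107.9500−65.4500)=2.5400; B=V−Δ·S=-159.8490
Each (Δ,B) replicates both successor values, so the strategy is self-financing and V0 is arbitrage-free.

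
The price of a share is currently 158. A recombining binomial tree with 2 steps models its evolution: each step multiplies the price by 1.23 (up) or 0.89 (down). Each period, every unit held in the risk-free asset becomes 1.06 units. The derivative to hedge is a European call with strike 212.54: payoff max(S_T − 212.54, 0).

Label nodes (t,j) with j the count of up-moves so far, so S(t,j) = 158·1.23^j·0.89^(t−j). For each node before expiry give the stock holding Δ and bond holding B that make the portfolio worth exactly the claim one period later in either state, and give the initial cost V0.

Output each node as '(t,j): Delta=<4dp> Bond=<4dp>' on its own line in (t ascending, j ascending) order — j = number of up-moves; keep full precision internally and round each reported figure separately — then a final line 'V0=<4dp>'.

(0,0): Delta=0.2327 Bond=-30.8664
(1,0): Delta=0.0000 Bond=0.0000
(1,1): Delta=0.4010 Bond=-65.4367
V0=5.8958

The replicating-portfolio and risk-neutral prices coincide; use p* = (1.06−0.89)/(1.23−0.89) = 0.5000 for the latter.
Terminal payoffs: V(2,0)=0.0000, V(2,1)=0.0000, V(2,2)=26.4982
Node (1,0) S=140.6200: V=(p*·0.0000+(1−p*)·0.0000)/1.06=0.0000; Δ=(0.0000−0.0000)/(172.9626−125.1518)=0.0000; B=V−Δ·S=0.0000
Node (1,1) S=194.3400: V=(p*·26.4982+(1−p*)·0.0000)/1.06=12.4992; Δ=(26.4982−0.0000)/(239.0382−172.9626)=0.4010; B=V−Δ·S=-65.4367
Node (0,0) S=158.0000: V=(p*·12.4992+(1−p*)·0.0000)/1.06=5.8958; Δ=(12.4992−0.0000)/(194.3400−140.6200)=0.2327; B=V−Δ·S=-30.8664
Self-financing check: at every node Δ·S+B equals the discounted successor values.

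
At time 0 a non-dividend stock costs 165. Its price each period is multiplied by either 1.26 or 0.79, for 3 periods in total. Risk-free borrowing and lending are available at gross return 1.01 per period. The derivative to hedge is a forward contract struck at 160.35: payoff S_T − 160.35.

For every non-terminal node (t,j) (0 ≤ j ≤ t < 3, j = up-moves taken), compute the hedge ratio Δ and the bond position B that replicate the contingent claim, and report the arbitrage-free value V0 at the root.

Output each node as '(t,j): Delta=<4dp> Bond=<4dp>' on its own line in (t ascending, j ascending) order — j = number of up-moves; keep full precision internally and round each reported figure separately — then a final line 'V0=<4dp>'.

Risk-neutral probability p* = (R−d)/(u−d) = (1.01−0.79)/(1.26−0.79) = 0.4681.
Terminal values V(3,·): V(3,0)=-78.9986, V(3,1)=-30.5996, V(3,2)=46.5937, V(3,3)=169.7120
(2,0): S=102.9765. Δ = (V_up−V_dn)/(S_up−S_dn) = (-30.5996−-78.9986)/(129.7504−81.3514) = 1.0000. V = [p*·-30.5996 + (1−p*)·-78.9986]/1.01 = -55.7859. B = V − Δ·S = -158.7624.
(2,1): S=164.2410. Δ = (V_up−V_dn)/(S_up−S_dn) = (46.5937−-30.5996)/(206.9437−129.7504) = 1.0000. V = [p*·46.5937 + (1−p*)·-30.5996]/1.01 = 5.4786. B = V − Δ·S = -158.7624.
(2,2): S=261.9540. Δ = (V_up−V_dn)/(S_up−S_dn) = (169.7120−46.5937)/(330.0620−206.9437) = 1.0000. V = [p*·169.7120 + (1−p*)·46.5937]/1.01 = 103.1916. B = V − Δ·S = -158.7624.
(1,0): S=130.3500. Δ = (V_up−V_dn)/(S_up−S_dn) = (5.4786−-55.7859)/(164.2410−102.9765) = 1.0000. V = [p*·5.4786 + (1−p*)·-55.7859]/1.01 = -26.8405. B = V − Δ·S = -157.1905.
(1,1): S=207.9000. Δ = (V_up−V_dn)/(S_up−S_dn) = (103.1916−5.4786)/(261.9540−164.2410) = 1.0000. V = [p*·103.1916 + (1−p*)·5.4786]/1.01 = 50.7095. B = V − Δ·S = -157.1905.
(0,0): S=165.0000. Δ = (V_up−V_dn)/(S_up−S_dn) = (50.7095−-26.8405)/(207.9000−130.3500) = 1.0000. V = [p*·50.7095 + (1−p*)·-26.8405]/1.01 = 9.3659. B = V − Δ·S = -155.6341.
Each (Δ,B) replicates both successor values, so the strategy is self-financing and V0 is arbitrage-free.

(0,0): Delta=1.0000 Bond=-155.6341
(1,0): Delta=1.0000 Bond=-157.1905
(1,1): Delta=1.0000 Bond=-157.1905
(2,0): Delta=1.0000 Bond=-158.7624
(2,1): Delta=1.0000 Bond=-158.7624
(2,2): Delta=1.0000 Bond=-158.7624
V0=9.3659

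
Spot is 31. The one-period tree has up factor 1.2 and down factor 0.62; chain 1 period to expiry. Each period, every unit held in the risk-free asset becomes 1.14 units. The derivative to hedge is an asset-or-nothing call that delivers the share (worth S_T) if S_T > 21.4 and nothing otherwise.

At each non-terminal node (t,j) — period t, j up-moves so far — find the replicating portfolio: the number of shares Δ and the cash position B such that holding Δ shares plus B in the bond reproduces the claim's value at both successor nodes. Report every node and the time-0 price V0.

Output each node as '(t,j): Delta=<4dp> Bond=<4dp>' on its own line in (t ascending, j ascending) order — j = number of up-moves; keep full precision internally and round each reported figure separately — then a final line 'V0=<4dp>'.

(0,0): Delta=2.0690 Bond=-34.8820
V0=29.2559

Since d<R<u, set p* = (R−d)/(u−d) = 0.8966; price each node as the discounted p*-expectation of its children.
Payoff layer (t=1): V(1,0)=0.0000, V(1,1)=37.2000
(0,0): S=31.0000. Δ = (V_up−V_dn)/(S_up−S_dn) = (37.2000−0.0000)/(37.2000−19.2200) = 2.0690. V = [p*·37.2000 + (1−p*)·0.0000]/1.14 = 29.2559. B = V − Δ·S = -34.8820.
Check: Δ(0,0)·S0 + B(0,0) = 29.2559 = V0.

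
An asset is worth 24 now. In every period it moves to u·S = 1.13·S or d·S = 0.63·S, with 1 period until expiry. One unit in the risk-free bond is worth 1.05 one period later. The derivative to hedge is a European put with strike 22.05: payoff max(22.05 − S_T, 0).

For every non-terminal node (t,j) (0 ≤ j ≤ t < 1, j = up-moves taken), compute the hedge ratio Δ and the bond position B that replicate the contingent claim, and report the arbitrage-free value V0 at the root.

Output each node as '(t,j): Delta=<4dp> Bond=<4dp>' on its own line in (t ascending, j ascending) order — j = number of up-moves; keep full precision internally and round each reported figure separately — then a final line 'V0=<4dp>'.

Since d<R<u, set p* = (R−d)/(u−d) = 0.8400; price each node as the discounted p*-expectation of its children.
Terminal values V(1,·): V(1,0)=6.9300, V(1,1)=0.0000
(0,0): S=24.0000. Δ = (V_up−V_dn)/(S_up−S_dn) = (0.0000−6.9300)/(27.1200−15.1200) = -0.5775. V = [p*·0.0000 + (1−p*)·6.9300]/1.05 = 1.0560. B = V − Δ·S = 14.9160.
The time-0 hedge costs 1.0560, which is the no-arbitrage price.

(0,0): Delta=-0.5775 Bond=14.9160
V0=1.0560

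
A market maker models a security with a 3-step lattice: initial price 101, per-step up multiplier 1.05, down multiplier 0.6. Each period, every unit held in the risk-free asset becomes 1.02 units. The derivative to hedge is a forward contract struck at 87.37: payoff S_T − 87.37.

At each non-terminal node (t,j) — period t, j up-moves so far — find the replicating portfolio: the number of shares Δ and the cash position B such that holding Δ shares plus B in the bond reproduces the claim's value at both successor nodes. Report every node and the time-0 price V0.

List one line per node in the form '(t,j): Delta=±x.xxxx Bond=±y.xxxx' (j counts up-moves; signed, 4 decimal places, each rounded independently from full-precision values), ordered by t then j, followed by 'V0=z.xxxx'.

(0,0): Delta=1.0000 Bond=-82.3307
(1,0): Delta=1.0000 Bond=-83.9773
(1,1): Delta=1.0000 Bond=-83.9773
(2,0): Delta=1.0000 Bond=-85.6569
(2,1): Delta=1.0000 Bond=-85.6569
(2,2): Delta=1.0000 Bond=-85.6569
V0=18.6693

No-arbitrage ⇒ martingale measure with p* = (R−d)/(u−d) = 0.9333.
Terminal values V(3,·): V(3,0)=-65.5540, V(3,1)=-49.1920, V(3,2)=-20.5585, V(3,3)=29.5501
  t=2,j=0: stock 36.3600 → up 38.1780 (V=-49.1920), down 21.8160 (V=-65.5540). Price -49.2969; hedge Δ=1.0000, bond B=-85.6569.
  t=2,j=1: stock 63.6300 → up 66.8115 (V=-20.5585), down 38.1780 (V=-49.1920). Price -22.0269; hedge Δ=1.0000, bond B=-85.6569.
  t=2,j=2: stock 111.3525 → up 116.9201 (V=29.5501), down 66.8115 (V=-20.5585). Price 25.6956; hedge Δ=1.0000, bond B=-85.6569.
  t=1,j=0: stock 60.6000 → up 63.6300 (V=-22.0269), down 36.3600 (V=-49.2969). Price -23.3773; hedge Δ=1.0000, bond B=-83.9773.
  t=1,j=1: stock 106.0500 → up 111.3525 (V=25.6956), down 63.6300 (V=-22.0269). Price 22.0727; hedge Δ=1.0000, bond B=-83.9773.
  t=0,j=0: stock 101.0000 → up 106.0500 (V=22.0727), down 60.6000 (V=-23.3773). Price 18.6693; hedge Δ=1.0000, bond B=-82.3307.
Self-financing check: at every node Δ·S+B equals the discounted successor values.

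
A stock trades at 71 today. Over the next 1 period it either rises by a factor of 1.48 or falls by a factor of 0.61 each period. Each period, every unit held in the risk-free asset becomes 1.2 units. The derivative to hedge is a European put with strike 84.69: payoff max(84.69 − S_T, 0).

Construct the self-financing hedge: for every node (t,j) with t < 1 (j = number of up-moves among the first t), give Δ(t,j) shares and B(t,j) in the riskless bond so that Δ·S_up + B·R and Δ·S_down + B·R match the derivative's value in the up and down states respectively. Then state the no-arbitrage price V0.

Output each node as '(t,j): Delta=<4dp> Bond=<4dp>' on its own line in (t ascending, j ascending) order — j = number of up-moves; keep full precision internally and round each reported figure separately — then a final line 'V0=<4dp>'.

(0,0): Delta=-0.6699 Bond=58.6613
V0=11.0981

No-arbitrage ⇒ martingale measure with p* = (R−d)/(u−d) = 0.6782.
At expiry t=1: V(1,0)=41.3800, V(1,1)=0.0000
(0,0): S=71.0000. Δ = (V_up−V_dn)/(S_up−S_dn) = (0.0000−41.3800)/(105.0800−43.3100) = -0.6699. V = [p*·0.0000 + (1−p*)·41.3800]/1.2 = 11.0981. B = V − Δ·S = 58.6613.
Check: Δ(0,0)·S0 + B(0,0) = 11.0981 = V0.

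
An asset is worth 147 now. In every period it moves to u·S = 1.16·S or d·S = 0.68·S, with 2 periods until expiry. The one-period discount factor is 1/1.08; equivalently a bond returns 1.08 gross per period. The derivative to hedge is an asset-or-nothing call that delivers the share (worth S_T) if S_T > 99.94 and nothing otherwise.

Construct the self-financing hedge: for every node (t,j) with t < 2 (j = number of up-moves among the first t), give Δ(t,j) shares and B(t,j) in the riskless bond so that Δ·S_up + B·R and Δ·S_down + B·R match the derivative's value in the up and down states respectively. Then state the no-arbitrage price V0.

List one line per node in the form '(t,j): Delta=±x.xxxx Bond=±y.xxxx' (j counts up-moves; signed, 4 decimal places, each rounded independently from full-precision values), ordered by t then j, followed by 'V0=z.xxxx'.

No-arbitrage ⇒ martingale measure with p* = (R−d)/(u−d) = 0.8333.
At expiry t=2: V(2,0)=0.0000, V(2,1)=115.9536, V(2,2)=197.8032
  t=1,j=0: stock 99.9600 → up 115.9536 (V=115.9536), down 67.9728 (V=0.0000). Price 89.4704; hedge Δ=2.4167, bond B=-152.0996.
  t=1,j=1: stock 170.5200 → up 197.8032 (V=197.8032), down 115.9536 (V=115.9536). Price 170.5200; hedge Δ=1.0000, bond B=0.0000.
  t=0,j=0: stock 147.0000 → up 170.5200 (V=170.5200), down 99.9600 (V=89.4704). Price 145.3812; hedge Δ=1.1487, bond B=-23.4722.
Self-financing check: at every node Δ·S+B equals the discounted successor values.

(0,0): Delta=1.1487 Bond=-23.4722
(1,0): Delta=2.4167 Bond=-152.0996
(1,1): Delta=1.0000 Bond=0.0000
V0=145.3812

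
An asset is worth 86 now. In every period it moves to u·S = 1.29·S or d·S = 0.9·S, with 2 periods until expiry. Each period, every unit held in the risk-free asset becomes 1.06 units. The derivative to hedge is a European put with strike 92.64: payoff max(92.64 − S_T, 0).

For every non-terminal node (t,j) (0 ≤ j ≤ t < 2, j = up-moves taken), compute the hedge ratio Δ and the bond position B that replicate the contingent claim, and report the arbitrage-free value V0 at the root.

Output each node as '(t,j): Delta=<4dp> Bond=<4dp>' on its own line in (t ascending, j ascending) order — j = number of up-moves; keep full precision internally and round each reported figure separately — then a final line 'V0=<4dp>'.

Since d<R<u, set p* = (R−d)/(u−d) = 0.4103; price each node as the discounted p*-expectation of its children.
Terminal payoffs: V(2,0)=22.9800, V(2,1)=0.0000, V(2,2)=0.0000
  t=1,j=0: stock 77.4000 → up 99.8460 (V=0.0000), down 69.6600 (V=22.9800). Price 12.7852; hedge Δ=-0.7613, bond B=71.7083.
  t=1,j=1: stock 110.9400 → up 143.1126 (V=0.0000), down 99.8460 (V=0.0000). Price 0.0000; hedge Δ=0.0000, bond B=0.0000.
  t=0,j=0: stock 86.0000 → up 110.9400 (V=0.0000), down 77.4000 (V=12.7852). Price 7.1132; hedge Δ=-0.3812, bond B=39.8957.
The time-0 hedge costs 7.1132, which is the no-arbitrage price.

(0,0): Delta=-0.3812 Bond=39.8957
(1,0): Delta=-0.7613 Bond=71.7083
(1,1): Delta=0.0000 Bond=0.0000
V0=7.1132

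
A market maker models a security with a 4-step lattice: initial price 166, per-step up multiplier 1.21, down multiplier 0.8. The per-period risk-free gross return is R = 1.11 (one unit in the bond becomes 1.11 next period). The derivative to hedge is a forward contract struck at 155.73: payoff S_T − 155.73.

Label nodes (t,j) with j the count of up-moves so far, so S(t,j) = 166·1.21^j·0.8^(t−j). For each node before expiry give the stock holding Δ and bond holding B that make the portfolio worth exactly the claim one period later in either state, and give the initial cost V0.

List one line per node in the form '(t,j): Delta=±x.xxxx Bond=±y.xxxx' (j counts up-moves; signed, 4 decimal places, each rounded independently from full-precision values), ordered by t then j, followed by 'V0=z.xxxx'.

Risk-neutral probability p* = (R−d)/(u−d) = (1.11−0.8)/(1.21−0.8) = 0.7561.
Terminal payoffs: V(4,0)=-87.7364, V(4,1)=-52.8897, V(4,2)=-0.1840, V(4,3)=79.5333, V(4,4)=200.1057
(3,0): S=84.9920. Δ = (V_up−V_dn)/(S_up−S_dn) = (-52.8897−-87.7364)/(102.8403−67.9936) = 1.0000. V = [p*·-52.8897 + (1−p*)·-87.7364]/1.11 = -55.3053. B = V − Δ·S = -140.2973.
(3,1): S=128.5504. Δ = (V_up−V_dn)/(S_up−S_dn) = (-0.1840−-52.8897)/(155.5460−102.8403) = 1.0000. V = [p*·-0.1840 + (1−p*)·-52.8897]/1.11 = -11.7469. B = V − Δ·S = -140.2973.
(3,2): S=194.4325. Δ = (V_up−V_dn)/(S_up−S_dn) = (79.5333−-0.1840)/(235.2633−155.5460) = 1.0000. V = [p*·79.5333 + (1−p*)·-0.1840]/1.11 = 54.1352. B = V − Δ·S = -140.2973.
(3,3): S=294.0791. Δ = (V_up−V_dn)/(S_up−S_dn) = (200.1057−79.5333)/(355.8357−235.2633) = 1.0000. V = [p*·200.1057 + (1−p*)·79.5333]/1.11 = 153.7818. B = V − Δ·S = -140.2973.
(2,0): S=106.2400. Δ = (V_up−V_dn)/(S_up−S_dn) = (-11.7469−-55.3053)/(128.5504−84.9920) = 1.0000. V = [p*·-11.7469 + (1−p*)·-55.3053]/1.11 = -20.1540. B = V − Δ·S = -126.3940.
(2,1): S=160.6880. Δ = (V_up−V_dn)/(S_up−S_dn) = (54.1352−-11.7469)/(194.4325−128.5504) = 1.0000. V = [p*·54.1352 + (1−p*)·-11.7469]/1.11 = 34.2940. B = V − Δ·S = -126.3940.
(2,2): S=243.0406. Δ = (V_up−V_dn)/(S_up−S_dn) = (153.7818−54.1352)/(294.0791−194.4325) = 1.0000. V = [p*·153.7818 + (1−p*)·54.1352]/1.11 = 116.6466. B = V − Δ·S = -126.3940.
(1,0): S=132.8000. Δ = (V_up−V_dn)/(S_up−S_dn) = (34.2940−-20.1540)/(160.6880−106.2400) = 1.0000. V = [p*·34.2940 + (1−p*)·-20.1540]/1.11 = 18.9316. B = V − Δ·S = -113.8684.
(1,1): S=200.8600. Δ = (V_up−V_dn)/(S_up−S_dn) = (116.6466−34.2940)/(243.0406−160.6880) = 1.0000. V = [p*·116.6466 + (1−p*)·34.2940]/1.11 = 86.9916. B = V − Δ·S = -113.8684.
(0,0): S=166.0000. Δ = (V_up−V_dn)/(S_up−S_dn) = (86.9916−18.9316)/(200.8600−132.8000) = 1.0000. V = [p*·86.9916 + (1−p*)·18.9316]/1.11 = 63.4158. B = V − Δ·S = -102.5842.
Check: Δ(0,0)·S0 + B(0,0) = 63.4158 = V0.

(0,0): Delta=1.0000 Bond=-102.5842
(1,0): Delta=1.0000 Bond=-113.8684
(1,1): Delta=1.0000 Bond=-113.8684
(2,0): Delta=1.0000 Bond=-126.3940
(2,1): Delta=1.0000 Bond=-126.3940
(2,2): Delta=1.0000 Bond=-126.3940
(3,0): Delta=1.0000 Bond=-140.2973
(3,1): Delta=1.0000 Bond=-140.2973
(3,2): Delta=1.0000 Bond=-140.2973
(3,3): Delta=1.0000 Bond=-140.2973
V0=63.4158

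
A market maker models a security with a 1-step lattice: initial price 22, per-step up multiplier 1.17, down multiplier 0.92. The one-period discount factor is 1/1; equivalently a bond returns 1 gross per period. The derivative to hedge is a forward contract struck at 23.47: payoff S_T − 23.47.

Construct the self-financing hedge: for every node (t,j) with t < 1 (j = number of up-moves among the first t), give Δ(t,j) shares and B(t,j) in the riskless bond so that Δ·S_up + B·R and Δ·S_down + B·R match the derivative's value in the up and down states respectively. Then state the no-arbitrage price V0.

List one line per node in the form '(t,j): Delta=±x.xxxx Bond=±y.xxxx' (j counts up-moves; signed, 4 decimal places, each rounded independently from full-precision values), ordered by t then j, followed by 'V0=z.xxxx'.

(0,0): Delta=1.0000 Bond=-23.4700
V0=-1.4700

The replicating-portfolio and risk-neutral prices coincide; use p* = (1−0.92)/(1.17−0.92) = 0.3200 for the latter.
Payoff layer (t=1): V(1,0)=-3.2300, V(1,1)=2.2700
  t=0,j=0: stock 22.0000 → up 25.7400 (V=2.2700), down 20.2400 (V=-3.2300). Price -1.4700; hedge Δ=1.0000, bond B=-23.4700.
Self-financing check: at every node Δ·S+B equals the discounted successor values.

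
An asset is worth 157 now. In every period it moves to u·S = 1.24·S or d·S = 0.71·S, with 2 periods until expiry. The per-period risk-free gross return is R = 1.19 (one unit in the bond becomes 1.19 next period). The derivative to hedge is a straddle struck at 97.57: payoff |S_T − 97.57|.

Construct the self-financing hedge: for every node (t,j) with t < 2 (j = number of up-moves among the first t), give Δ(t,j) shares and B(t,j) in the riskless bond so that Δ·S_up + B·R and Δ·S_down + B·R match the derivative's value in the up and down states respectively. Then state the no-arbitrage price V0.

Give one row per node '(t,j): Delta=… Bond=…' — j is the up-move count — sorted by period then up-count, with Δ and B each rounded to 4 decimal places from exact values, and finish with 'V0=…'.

(0,0): Delta=0.9649 Bond=-63.1565
(1,0): Delta=0.3762 Bond=-9.5368
(1,1): Delta=1.0000 Bond=-81.9916
V0=88.3311

Risk-neutral probability p* = (R−d)/(u−d) = (1.19−0.71)/(1.24−0.71) = 0.9057.
Terminal payoffs: V(2,0)=18.4263, V(2,1)=40.6528, V(2,2)=143.8332
(1,0): S=111.4700. Δ = (V_up−V_dn)/(S_up−S_dn) = (40.6528−18.4263)/(138.2228−79.1437) = 0.3762. V = [p*·40.6528 + (1−p*)·18.4263]/1.19 = 32.4000. B = V − Δ·S = -9.5368.
(1,1): S=194.6800. Δ = (V_up−V_dn)/(S_up−S_dn) = (143.8332−40.6528)/(241.4032−138.2228) = 1.0000. V = [p*·143.8332 + (1−p*)·40.6528]/1.19 = 112.6884. B = V − Δ·S = -81.9916.
(0,0): S=157.0000. Δ = (V_up−V_dn)/(S_up−S_dn) = (112.6884−32.4000)/(194.6800−111.4700) = 0.9649. V = [p*·112.6884 + (1−p*)·32.4000]/1.19 = 88.3311. B = V − Δ·S = -63.1565.
Check: Δ(0,0)·S0 + B(0,0) = 88.3311 = V0.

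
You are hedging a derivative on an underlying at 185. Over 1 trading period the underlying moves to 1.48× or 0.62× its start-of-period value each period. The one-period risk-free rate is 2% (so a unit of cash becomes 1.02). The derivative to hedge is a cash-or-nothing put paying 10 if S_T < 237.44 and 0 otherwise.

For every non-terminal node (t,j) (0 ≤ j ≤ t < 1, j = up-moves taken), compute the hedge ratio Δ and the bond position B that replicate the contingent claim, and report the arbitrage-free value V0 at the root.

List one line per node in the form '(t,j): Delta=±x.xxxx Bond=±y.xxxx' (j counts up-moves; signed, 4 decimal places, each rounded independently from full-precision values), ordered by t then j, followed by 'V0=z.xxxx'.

(0,0): Delta=-0.0629 Bond=16.8719
V0=5.2440

No-arbitrage ⇒ martingale measure with p* = (R−d)/(u−d) = 0.4651.
Payoff layer (t=1): V(1,0)=10.0000, V(1,1)=0.0000
  t=0,j=0: stock 185.0000 → up 273.8000 (V=0.0000), down 114.7000 (V=10.0000). Price 5.2440; hedge Δ=-0.0629, bond B=16.8719.
The time-0 hedge costs 5.2440, which is the no-arbitrage price.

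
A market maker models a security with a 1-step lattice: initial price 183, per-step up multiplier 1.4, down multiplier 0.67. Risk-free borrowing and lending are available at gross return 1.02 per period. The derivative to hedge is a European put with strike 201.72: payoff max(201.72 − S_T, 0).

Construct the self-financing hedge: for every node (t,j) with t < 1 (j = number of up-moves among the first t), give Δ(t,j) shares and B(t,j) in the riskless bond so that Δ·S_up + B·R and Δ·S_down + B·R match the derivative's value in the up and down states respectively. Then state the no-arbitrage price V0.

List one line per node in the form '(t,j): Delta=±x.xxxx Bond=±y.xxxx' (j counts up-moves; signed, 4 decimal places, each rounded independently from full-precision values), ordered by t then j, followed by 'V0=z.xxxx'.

Under the risk-neutral measure, an up-move has probability p* = (R−d)/(u−d) = 0.4795 and values discount at R = 1.02.
Terminal payoffs: V(1,0)=79.1100, V(1,1)=0.0000
Node (0,0) S=183.0000: V=(p*·0.0000+(1−p*)·79.1100)/1.02=40.3731; Δ=(0.0000−79.1100)/(256.2000−122.6100)=-0.5922; B=V−Δ·S=148.7429
Check: Δ(0,0)·S0 + B(0,0) = 40.3731 = V0.

(0,0): Delta=-0.5922 Bond=148.7429
V0=40.3731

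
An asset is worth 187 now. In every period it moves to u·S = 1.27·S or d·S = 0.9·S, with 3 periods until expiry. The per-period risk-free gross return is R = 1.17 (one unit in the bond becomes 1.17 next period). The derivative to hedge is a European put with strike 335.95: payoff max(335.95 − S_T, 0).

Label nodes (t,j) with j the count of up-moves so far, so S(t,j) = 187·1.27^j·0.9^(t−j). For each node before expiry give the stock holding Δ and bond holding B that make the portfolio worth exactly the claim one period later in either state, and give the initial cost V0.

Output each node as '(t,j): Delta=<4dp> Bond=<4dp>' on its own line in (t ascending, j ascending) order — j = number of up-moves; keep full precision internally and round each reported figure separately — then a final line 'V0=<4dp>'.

(0,0): Delta=-0.7352 Bond=171.6677
(1,0): Delta=-1.0000 Bond=245.4160
(1,1): Delta=-0.6657 Bond=184.3457
(2,0): Delta=-1.0000 Bond=287.1368
(2,1): Delta=-1.0000 Bond=287.1368
(2,2): Delta=-0.5780 Bond=189.2207
V0=34.1842

No-arbitrage ⇒ martingale measure with p* = (R−d)/(u−d) = 0.7297.
Payoff layer (t=3): V(3,0)=199.6270, V(3,1)=143.5831, V(3,2)=64.4989, V(3,3)=0.0000
Node (2,0) S=151.4700: V=(p*·143.5831+(1−p*)·199.6270)/1.17=135.6668; Δ=(143.5831−199.6270)/(192.3669−136.3230)=-1.0000; B=V−Δ·S=287.1368
Node (2,1) S=213.7410: V=(p*·64.4989+(1−p*)·143.5831)/1.17=73.3958; Δ=(64.4989−143.5831)/(271.4511−192.3669)=-1.0000; B=V−Δ·S=287.1368
Node (2,2) S=301.6123: V=(p*·0.0000+(1−p*)·64.4989)/1.17=14.8993; Δ=(0.0000−64.4989)/(383.0476−271.4511)=-0.5780; B=V−Δ·S=189.2207
Node (1,0) S=168.3000: V=(p*·73.3958+(1−p*)·135.6668)/1.17=77.1160; Δ=(73.3958−135.6668)/(213.7410−151.4700)=-1.0000; B=V−Δ·S=245.4160
Node (1,1) S=237.4900: V=(p*·14.8993+(1−p*)·73.3958)/1.17=26.2471; Δ=(14.8993−73.3958)/(301.6123−213.7410)=-0.6657; B=V−Δ·S=184.3457
Node (0,0) S=187.0000: V=(p*·26.2471+(1−p*)·77.1160)/1.17=34.1842; Δ=(26.2471−77.1160)/(237.4900−168.3000)=-0.7352; B=V−Δ·S=171.6677
Check: Δ(0,0)·S0 + B(0,0) = 34.1842 = V0.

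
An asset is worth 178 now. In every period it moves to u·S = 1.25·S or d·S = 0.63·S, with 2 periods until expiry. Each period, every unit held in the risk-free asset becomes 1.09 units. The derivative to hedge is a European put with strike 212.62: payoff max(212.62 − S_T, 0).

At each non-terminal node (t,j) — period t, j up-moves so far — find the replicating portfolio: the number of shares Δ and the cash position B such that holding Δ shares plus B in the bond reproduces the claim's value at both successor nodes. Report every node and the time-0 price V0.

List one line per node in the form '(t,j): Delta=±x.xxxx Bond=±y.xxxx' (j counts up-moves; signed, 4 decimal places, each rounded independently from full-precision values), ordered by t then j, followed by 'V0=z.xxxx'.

(0,0): Delta=-0.5960 Bond=137.3922
(1,0): Delta=-1.0000 Bond=195.0642
(1,1): Delta=-0.5252 Bond=133.9986
V0=31.3077

Since d<R<u, set p* = (R−d)/(u−d) = 0.7419; price each node as the discounted p*-expectation of its children.
Payoff layer (t=2): V(2,0)=141.9718, V(2,1)=72.4450, V(2,2)=0.0000
Node (1,0) S=112.1400: V=(p*·72.4450+(1−p*)·141.9718)/1.09=82.9242; Δ=(72.4450−141.9718)/(140.1750−70.6482)=-1.0000; B=V−Δ·S=195.0642
Node (1,1) S=222.5000: V=(p*·0.0000+(1−p*)·72.4450)/1.09=17.1518; Δ=(0.0000−72.4450)/(278.1250−140.1750)=-0.5252; B=V−Δ·S=133.9986
Node (0,0) S=178.0000: V=(p*·17.1518+(1−p*)·82.9242)/1.09=31.3077; Δ=(17.1518−82.9242)/(222.5000−112.1400)=-0.5960; B=V−Δ·S=137.3922
Each (Δ,B) replicates both successor values, so the strategy is self-financing and V0 is arbitrage-free.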